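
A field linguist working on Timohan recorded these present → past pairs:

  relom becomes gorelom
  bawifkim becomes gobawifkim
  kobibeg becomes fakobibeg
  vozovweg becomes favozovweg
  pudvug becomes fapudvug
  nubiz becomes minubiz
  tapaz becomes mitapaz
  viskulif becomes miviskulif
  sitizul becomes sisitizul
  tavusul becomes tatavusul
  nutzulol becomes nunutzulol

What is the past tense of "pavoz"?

mipavoz

bawifkim and nubiz both have last vowel 'i' yet inflect differently (gobawifkim, minubiz), so the last vowel is not what conditions the rule; the final letter is.
"pavoz" ends in -z. The stems ending in -z (nubiz → minubiz, tapaz → mitapaz) add the prefix mi-.
The other patterns: stems ending in -m add the prefix go-; stems ending in -g add the prefix fa-; stems ending in -l repeat the first consonant+vowel as a prefix.
So pavoz → mipavoz.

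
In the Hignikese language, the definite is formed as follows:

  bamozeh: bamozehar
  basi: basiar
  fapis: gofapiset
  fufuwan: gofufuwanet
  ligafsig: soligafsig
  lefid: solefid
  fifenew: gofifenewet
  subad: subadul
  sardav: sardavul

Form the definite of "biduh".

lefid and subad both end in -d yet inflect differently (solefid, subadul), so the final letter is not what conditions the rule; the first letter is.
"biduh" begins with b-. The stems beginning with b- (bamozeh → bamozehar, basi → basiar) add -ar.
So biduh → biduhar.

biduhar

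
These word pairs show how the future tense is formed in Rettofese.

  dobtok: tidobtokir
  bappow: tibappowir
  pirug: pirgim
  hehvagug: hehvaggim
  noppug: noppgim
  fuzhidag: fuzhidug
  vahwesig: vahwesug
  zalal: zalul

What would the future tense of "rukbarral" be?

"rukbarral" has last vowel 'a'. The stems whose last vowel is 'a' (fuzhidag → fuzhidug, zalal → zalul) change the last vowel to 'u'.
The other patterns: stems whose last vowel is 'o' add ti- … -ir around the stem; stems whose last vowel is 'u' delete the last vowel and add -im.
So rukbarral → rukbarrul.

rukbarrul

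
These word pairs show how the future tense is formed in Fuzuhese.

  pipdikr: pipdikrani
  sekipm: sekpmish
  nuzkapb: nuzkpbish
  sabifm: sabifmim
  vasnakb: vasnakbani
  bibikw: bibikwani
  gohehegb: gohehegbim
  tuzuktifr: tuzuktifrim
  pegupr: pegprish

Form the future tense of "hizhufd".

hizhufdim

vasnakb and nuzkapb both end in -b yet inflect differently (vasnakbani, nuzkpbish), so the final letter is not what conditions the rule; the second-to-last letter is.
"hizhufd" has second-to-last letter 'f'. The stems whose second-to-last letter is 'f' (sabifm → sabifmim, tuzuktifr → tuzuktifrim) add -im.
The other patterns: stems whose second-to-last letter is 'k' add -ani; stems whose second-to-last letter is 'p' delete the last vowel and add -ish.
So hizhufd → hizhufdim.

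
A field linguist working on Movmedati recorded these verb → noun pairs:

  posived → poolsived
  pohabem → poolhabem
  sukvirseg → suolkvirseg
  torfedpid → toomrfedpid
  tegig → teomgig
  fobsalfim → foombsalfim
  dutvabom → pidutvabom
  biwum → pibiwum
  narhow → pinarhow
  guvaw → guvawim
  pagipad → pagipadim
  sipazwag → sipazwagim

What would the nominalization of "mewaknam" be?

posived and torfedpid both end in -d yet inflect differently (poolsived, toomrfedpid), so the final letter is not what conditions the rule; the last vowel is.
"mewaknam" has last vowel 'a'. The stems whose last vowel is 'a' (guvaw → guvawim, pagipad → pagipadim, sipazwag → sipazwagim) add -im.
So mewaknam → mewaknamim.

mewaknamim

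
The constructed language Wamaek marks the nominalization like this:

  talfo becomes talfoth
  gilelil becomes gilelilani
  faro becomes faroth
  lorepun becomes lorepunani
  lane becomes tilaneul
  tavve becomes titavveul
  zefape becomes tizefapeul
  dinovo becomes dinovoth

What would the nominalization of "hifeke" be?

"hifeke" ends in -e. The stems ending in -e (zefape → tizefapeul, lane → tilaneul, tavve → titavveul) add ti- … -ul around the stem.
So hifeke → tihifekeul.

tihifekeul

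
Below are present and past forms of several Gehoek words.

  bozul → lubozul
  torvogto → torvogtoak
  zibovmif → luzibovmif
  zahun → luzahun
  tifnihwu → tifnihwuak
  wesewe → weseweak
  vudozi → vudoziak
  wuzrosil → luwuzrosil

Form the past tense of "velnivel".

vudozi and zibovmif both have last vowel 'i' yet inflect differently (vudoziak, luzibovmif), so the last vowel is not what conditions the rule; whether the stem ends in a vowel or a consonant is.
"velnivel" ends in a consonant. The stems ending in a consonant (zibovmif → luzibovmif, bozul → lubozul, wuzrosil → luwuzrosil) add the prefix lu-.
So velnivel → luvelnivel.

luvelnivel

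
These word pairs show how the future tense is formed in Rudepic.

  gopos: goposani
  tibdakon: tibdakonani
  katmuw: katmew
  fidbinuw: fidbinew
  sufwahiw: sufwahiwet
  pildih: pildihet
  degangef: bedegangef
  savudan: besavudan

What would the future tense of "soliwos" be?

katmuw and sufwahiw both end in -w yet inflect differently (katmew, sufwahiwet), so the final letter is not what conditions the rule; the last vowel is.
"soliwos" has last vowel 'o'. The stems whose last vowel is 'o' (gopos → goposani, tibdakon → tibdakonani) add -ani.
So soliwos → soliwosani.

soliwosani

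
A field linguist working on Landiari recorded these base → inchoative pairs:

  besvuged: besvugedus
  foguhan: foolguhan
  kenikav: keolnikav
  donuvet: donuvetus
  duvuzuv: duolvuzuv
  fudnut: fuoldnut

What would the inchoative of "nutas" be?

fudnut and donuvet both end in -t yet inflect differently (fuoldnut, donuvetus), so the final letter is not what conditions the rule; the last vowel is.
"nutas" has last vowel 'a'. The stems whose last vowel is 'a' (kenikav → keolnikav, foguhan → foolguhan) insert -ol- after the first vowel.
So nutas → nuoltas.

nuoltas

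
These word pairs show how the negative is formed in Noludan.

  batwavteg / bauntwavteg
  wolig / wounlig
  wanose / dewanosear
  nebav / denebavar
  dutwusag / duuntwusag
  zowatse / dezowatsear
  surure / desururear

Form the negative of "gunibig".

guunnibig

batwavteg and zowatse both have last vowel 'e' yet inflect differently (bauntwavteg, dezowatsear), so the last vowel is not what conditions the rule; the final letter is.
"gunibig" ends in -g. The stems ending in -g (dutwusag → duuntwusag, batwavteg → bauntwavteg, wolig → wounlig) insert -un- after the first vowel.
The other pattern: stems ending in -e or -v add de- … -ar around the stem.
So gunibig → guunnibig.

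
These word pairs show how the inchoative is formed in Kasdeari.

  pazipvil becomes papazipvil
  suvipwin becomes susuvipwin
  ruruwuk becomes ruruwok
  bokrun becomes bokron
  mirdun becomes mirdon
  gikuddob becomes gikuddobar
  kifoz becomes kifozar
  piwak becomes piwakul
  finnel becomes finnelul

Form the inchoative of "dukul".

suvipwin and bokrun both end in -n yet inflect differently (susuvipwin, bokron), so the final letter is not what conditions the rule; the last vowel is.
"dukul" has last vowel 'u'. The stems whose last vowel is 'u' (ruruwuk → ruruwok, bokrun → bokron, mirdun → mirdon) change the last vowel to 'o'.
So dukul → dukol.

dukol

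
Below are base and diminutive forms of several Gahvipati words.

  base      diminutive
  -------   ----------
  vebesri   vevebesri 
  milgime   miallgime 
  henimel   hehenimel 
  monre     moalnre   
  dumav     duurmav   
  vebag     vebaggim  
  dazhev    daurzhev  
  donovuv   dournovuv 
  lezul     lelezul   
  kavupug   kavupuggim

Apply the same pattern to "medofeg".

kavupug and donovuv both have last vowel 'u' yet inflect differently (kavupuggim, dournovuv), so the last vowel is not what conditions the rule; the final letter is.
"medofeg" ends in -g. The stems ending in -g (kavupug → kavupuggim, vebag → vebaggim) double the final consonant and add -im.
The other patterns: stems ending in -e insert -al- after the first vowel; stems ending in -v insert -ur- after the first vowel; stems ending in -i or -l repeat the first consonant+vowel as a prefix.
So medofeg → medofeggim.

medofeggim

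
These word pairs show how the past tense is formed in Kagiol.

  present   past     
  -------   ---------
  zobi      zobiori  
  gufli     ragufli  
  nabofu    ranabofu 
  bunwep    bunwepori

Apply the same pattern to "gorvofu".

"gorvofu" begins with g-. The one such stem in the data (gufli → ragufli) adds the prefix ra-, so the same rule applies.
So gorvofu → ragorvofu.

ragorvofu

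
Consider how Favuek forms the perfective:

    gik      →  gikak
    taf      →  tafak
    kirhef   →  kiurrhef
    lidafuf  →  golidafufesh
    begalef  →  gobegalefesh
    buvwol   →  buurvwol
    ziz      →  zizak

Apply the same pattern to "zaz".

taf and kirhef both end in -f yet inflect differently (tafak, kiurrhef), so the final letter is not what conditions the rule; the number of vowels is.
"zaz" has 1 vowel. The stems with 1 vowel (ziz → zizak, gik → gikak, taf → tafak) add -ak.
So zaz → zazak.

zazak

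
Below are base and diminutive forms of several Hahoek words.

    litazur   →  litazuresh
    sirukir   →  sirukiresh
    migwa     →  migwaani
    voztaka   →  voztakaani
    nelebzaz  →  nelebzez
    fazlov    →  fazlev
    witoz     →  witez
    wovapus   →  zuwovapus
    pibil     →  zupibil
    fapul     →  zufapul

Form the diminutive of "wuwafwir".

"wuwafwir" ends in -r. The stems ending in -r (litazur → litazuresh, sirukir → sirukiresh) add -esh.
So wuwafwir → wuwafwiresh.

wuwafwiresh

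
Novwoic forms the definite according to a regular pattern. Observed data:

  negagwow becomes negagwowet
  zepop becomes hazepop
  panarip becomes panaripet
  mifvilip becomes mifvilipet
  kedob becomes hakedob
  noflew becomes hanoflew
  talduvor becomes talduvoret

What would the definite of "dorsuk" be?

panarip and zepop both end in -p yet inflect differently (panaripet, hazepop), so the final letter is not what conditions the rule; the number of vowels is.
"dorsuk" has 2 vowels. The stems with 2 vowels (zepop → hazepop, noflew → hanoflew, kedob → hakedob) add the prefix ha-.
The other pattern: stems with 3 vowels add -et.
So dorsuk → hadorsuk.

hadorsuk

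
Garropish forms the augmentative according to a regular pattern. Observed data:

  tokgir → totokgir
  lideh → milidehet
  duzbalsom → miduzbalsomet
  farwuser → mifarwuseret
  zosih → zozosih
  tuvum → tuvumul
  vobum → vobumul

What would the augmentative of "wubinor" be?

miwubinoret

tokgir and farwuser both end in -r yet inflect differently (totokgir, mifarwuseret), so the final letter is not what conditions the rule; the last vowel is.
"wubinor" has last vowel 'o'. The one such stem in the data (duzbalsom → miduzbalsomet) adds mi- … -et around the stem, so the same rule applies.
The other patterns: stems whose last vowel is 'u' add -ul; stems whose last vowel is 'i' repeat the first consonant+vowel as a prefix.
So wubinor → miwubinoret.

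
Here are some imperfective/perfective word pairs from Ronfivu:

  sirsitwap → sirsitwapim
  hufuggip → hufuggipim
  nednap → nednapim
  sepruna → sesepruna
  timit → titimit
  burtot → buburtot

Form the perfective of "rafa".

sirsitwap and sepruna both have last vowel 'a' yet inflect differently (sirsitwapim, sesepruna), so the last vowel is not what conditions the rule; the final letter is.
"rafa" ends in -a. The one such stem in the data (sepruna → sesepruna) repeats the first consonant+vowel as a prefix (as do timit, burtot), so the same rule applies.
The other pattern: stems ending in -p add -im.
So rafa → rarafa.

rarafa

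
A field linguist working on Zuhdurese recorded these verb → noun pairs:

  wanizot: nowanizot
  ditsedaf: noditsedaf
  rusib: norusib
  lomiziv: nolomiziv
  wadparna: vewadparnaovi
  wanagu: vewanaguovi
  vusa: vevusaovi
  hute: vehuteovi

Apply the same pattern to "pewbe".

vepewbeovi

"pewbe" ends in a vowel. The stems ending in a vowel (wadparna → vewadparnaovi, wanagu → vewanaguovi, vusa → vevusaovi) add ve- … -ovi around the stem.
So pewbe → vepewbeovi.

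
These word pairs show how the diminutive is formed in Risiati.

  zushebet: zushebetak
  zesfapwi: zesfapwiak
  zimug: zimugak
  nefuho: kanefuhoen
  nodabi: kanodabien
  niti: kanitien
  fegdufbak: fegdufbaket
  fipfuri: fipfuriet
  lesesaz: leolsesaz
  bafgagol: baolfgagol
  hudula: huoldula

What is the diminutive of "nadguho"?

kanadguhoen

"nadguho" begins with n-. The stems beginning with n- (nefuho → kanefuhoen, nodabi → kanodabien, niti → kanitien) add ka- … -en around the stem.
The other patterns: stems beginning with z- add -ak; stems beginning with f- add -et; stems beginning with b-, h- or l- insert -ol- after the first vowel.
So nadguho → kanadguhoen.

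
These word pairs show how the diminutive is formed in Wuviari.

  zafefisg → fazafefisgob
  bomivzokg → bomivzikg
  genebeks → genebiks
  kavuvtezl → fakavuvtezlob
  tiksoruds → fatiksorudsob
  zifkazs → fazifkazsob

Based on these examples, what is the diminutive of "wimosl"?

genebeks and tiksoruds both end in -s yet inflect differently (genebiks, fatiksorudsob), so the final letter is not what conditions the rule; the second-to-last letter is.
"wimosl" has second-to-last letter 's'. The one such stem in the data (zafefisg → fazafefisgob) adds fa- … -ob around the stem, so the same rule applies.
The other pattern: stems whose second-to-last letter is 'k' change the last vowel to 'i'.
So wimosl → fawimoslob.

fawimoslob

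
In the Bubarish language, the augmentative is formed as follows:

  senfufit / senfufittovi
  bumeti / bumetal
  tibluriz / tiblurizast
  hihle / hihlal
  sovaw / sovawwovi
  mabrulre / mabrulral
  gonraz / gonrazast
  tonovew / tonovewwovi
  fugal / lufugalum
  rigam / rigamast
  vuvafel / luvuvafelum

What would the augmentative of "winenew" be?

winenewwovi

tibluriz and bumeti both have last vowel 'i' yet inflect differently (tiblurizast, bumetal), so the last vowel is not what conditions the rule; the final letter is.
"winenew" ends in -w. The stems ending in -w (tonovew → tonovewwovi, sovaw → sovawwovi) double the final consonant and add -ovi.
So winenew → winenewwovi.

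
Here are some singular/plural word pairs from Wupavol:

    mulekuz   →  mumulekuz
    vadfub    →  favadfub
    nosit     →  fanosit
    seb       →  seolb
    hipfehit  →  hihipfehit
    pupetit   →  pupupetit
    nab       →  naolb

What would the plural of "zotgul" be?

fazotgul

nab and vadfub both end in -b yet inflect differently (naolb, favadfub), so the final letter is not what conditions the rule; the number of vowels is.
"zotgul" has 2 vowels. The stems with 2 vowels (nosit → fanosit, vadfub → favadfub) add the prefix fa-.
The other patterns: stems with 1 vowel insert -ol- after the first vowel; stems with 3 vowels repeat the first consonant+vowel as a prefix.
So zotgul → fazotgul.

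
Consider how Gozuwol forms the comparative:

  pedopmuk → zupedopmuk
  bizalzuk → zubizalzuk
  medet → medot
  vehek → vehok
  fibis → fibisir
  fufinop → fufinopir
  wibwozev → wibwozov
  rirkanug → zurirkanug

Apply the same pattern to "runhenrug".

vehek and pedopmuk both end in -k yet inflect differently (vehok, zupedopmuk), so the final letter is not what conditions the rule; the last vowel is.
"runhenrug" has last vowel 'u'. The stems whose last vowel is 'u' (pedopmuk → zupedopmuk, bizalzuk → zubizalzuk, rirkanug → zurirkanug) add the prefix zu-.
The other patterns: stems whose last vowel is 'i' or 'o' add -ir; stems whose last vowel is 'e' change the last vowel to 'o'.
So runhenrug → zurunhenrug.

zurunhenrug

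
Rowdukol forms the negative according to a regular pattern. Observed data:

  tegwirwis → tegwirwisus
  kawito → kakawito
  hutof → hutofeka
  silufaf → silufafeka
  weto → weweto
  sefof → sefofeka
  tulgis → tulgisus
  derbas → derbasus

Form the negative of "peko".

pepeko

"peko" ends in -o. The stems ending in -o (weto → weweto, kawito → kakawito) repeat the first consonant+vowel as a prefix.
The other patterns: stems ending in -f add -eka; stems ending in -s add -us.
So peko → pepeko.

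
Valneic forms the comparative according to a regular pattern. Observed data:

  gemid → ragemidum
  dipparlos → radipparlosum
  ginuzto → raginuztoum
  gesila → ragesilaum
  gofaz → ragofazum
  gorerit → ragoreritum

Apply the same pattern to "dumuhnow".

radumuhnowum

Every pair shown (gemid → ragemidum, dipparlos → radipparlosum, ginuzto → raginuztoum, …) follows the same rule: add ra- … -um around the stem.
So dumuhnow → radumuhnowum.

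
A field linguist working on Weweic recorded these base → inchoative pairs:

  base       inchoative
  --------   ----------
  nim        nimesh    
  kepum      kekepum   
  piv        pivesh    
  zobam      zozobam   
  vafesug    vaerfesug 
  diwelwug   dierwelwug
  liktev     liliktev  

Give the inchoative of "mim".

mimesh

piv and liktev both end in -v yet inflect differently (pivesh, liliktev), so the final letter is not what conditions the rule; the number of vowels is.
"mim" has 1 vowel. The stems with 1 vowel (nim → nimesh, piv → pivesh) add -esh.
The other patterns: stems with 2 vowels repeat the first consonant+vowel as a prefix; stems with 3 vowels insert -er- after the first vowel.
So mim → mimesh.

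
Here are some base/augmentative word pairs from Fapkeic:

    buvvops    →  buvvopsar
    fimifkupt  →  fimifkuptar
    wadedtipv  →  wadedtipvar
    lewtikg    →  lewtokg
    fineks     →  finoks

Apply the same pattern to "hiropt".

"hiropt" has second-to-last letter 'p'. The stems whose second-to-last letter is 'p' (buvvops → buvvopsar, fimifkupt → fimifkuptar, wadedtipv → wadedtipvar) add -ar.
The other pattern: stems whose second-to-last letter is 'k' change the last vowel to 'o'.
So hiropt → hiroptar.

hiroptar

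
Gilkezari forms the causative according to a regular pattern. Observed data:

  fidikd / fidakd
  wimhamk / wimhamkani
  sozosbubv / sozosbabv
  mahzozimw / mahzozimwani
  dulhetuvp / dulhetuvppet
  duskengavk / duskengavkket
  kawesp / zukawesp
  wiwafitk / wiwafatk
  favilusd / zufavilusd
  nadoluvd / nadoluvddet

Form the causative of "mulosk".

kawesp and dulhetuvp both end in -p yet inflect differently (zukawesp, dulhetuvppet), so the final letter is not what conditions the rule; the second-to-last letter is.
"mulosk" has second-to-last letter 's'. The stems whose second-to-last letter is 's' (favilusd → zufavilusd, kawesp → zukawesp) add the prefix zu-.
So mulosk → zumulosk.

zumulosk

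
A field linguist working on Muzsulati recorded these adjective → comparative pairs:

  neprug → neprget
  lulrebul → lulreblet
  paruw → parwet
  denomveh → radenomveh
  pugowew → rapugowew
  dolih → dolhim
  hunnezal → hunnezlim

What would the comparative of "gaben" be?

paruw and pugowew both end in -w yet inflect differently (parwet, rapugowew), so the final letter is not what conditions the rule; the last vowel is.
"gaben" has last vowel 'e'. The stems whose last vowel is 'e' (denomveh → radenomveh, pugowew → rapugowew) add the prefix ra-.
The other patterns: stems whose last vowel is 'u' delete the last vowel and add -et; stems whose last vowel is 'a' or 'i' delete the last vowel and add -im.
So gaben → ragaben.

ragaben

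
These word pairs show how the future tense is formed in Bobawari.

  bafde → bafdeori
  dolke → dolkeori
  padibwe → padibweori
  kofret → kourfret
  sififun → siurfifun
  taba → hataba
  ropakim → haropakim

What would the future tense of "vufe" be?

vufeori

bafde and kofret both have last vowel 'e' yet inflect differently (bafdeori, kourfret), so the last vowel is not what conditions the rule; the final letter is.
"vufe" ends in -e. The stems ending in -e (bafde → bafdeori, dolke → dolkeori, padibwe → padibweori) add -ori.
So vufe → vufeori.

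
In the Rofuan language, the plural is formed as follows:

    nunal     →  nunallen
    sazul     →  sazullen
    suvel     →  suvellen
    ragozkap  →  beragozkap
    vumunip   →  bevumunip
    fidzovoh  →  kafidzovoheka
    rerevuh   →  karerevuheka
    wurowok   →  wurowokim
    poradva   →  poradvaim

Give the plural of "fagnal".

fagnallen

"fagnal" ends in -l. The stems ending in -l (nunal → nunallen, sazul → sazullen, suvel → suvellen) double the final consonant and add -en.
The other patterns: stems ending in -p add the prefix be-; stems ending in -h add ka- … -eka around the stem; stems ending in -a or -k add -im.
So fagnal → fagnallen.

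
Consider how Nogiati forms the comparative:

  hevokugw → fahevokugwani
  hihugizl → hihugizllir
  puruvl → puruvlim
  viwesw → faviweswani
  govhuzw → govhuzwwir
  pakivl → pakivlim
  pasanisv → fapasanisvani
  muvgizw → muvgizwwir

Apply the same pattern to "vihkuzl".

pakivl and hihugizl both end in -l yet inflect differently (pakivlim, hihugizllir), so the final letter is not what conditions the rule; the second-to-last letter is.
"vihkuzl" has second-to-last letter 'z'. The stems whose second-to-last letter is 'z' (hihugizl → hihugizllir, muvgizw → muvgizwwir, govhuzw → govhuzwwir) double the final consonant and add -ir.
So vihkuzl → vihkuzllir.

vihkuzllir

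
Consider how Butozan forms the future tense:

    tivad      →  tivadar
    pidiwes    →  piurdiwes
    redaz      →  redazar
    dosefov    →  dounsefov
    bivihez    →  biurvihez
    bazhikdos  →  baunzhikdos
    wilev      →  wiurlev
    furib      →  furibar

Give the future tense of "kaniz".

kanizar

wilev and dosefov both end in -v yet inflect differently (wiurlev, dounsefov), so the final letter is not what conditions the rule; the last vowel is.
"kaniz" has last vowel 'i'. The one such stem in the data (furib → furibar) adds -ar, so the same rule applies.
The other patterns: stems whose last vowel is 'e' insert -ur- after the first vowel; stems whose last vowel is 'o' insert -un- after the first vowel.
So kaniz → kanizar.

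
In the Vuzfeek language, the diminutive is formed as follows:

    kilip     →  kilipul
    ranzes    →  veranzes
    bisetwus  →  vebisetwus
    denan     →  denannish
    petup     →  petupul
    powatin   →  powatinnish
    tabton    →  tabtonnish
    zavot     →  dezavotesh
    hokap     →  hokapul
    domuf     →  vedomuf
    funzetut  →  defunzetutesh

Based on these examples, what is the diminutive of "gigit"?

degigitesh

"gigit" ends in -t. The stems ending in -t (zavot → dezavotesh, funzetut → defunzetutesh) add de- … -esh around the stem.
So gigit → degigitesh.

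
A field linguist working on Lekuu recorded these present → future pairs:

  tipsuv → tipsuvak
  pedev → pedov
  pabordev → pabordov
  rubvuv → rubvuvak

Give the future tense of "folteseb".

pedev and rubvuv both end in -v yet inflect differently (pedov, rubvuvak), so the final letter is not what conditions the rule; the last vowel is.
"folteseb" has last vowel 'e'. The stems whose last vowel is 'e' (pedev → pedov, pabordev → pabordov) change the last vowel to 'o'.
The other pattern: stems whose last vowel is 'u' add -ak.
So folteseb → foltesob.

foltesob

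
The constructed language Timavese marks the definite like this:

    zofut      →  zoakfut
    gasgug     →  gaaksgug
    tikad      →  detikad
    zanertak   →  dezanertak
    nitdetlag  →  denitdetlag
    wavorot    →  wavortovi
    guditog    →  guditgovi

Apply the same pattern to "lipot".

liptovi

gasgug and nitdetlag both end in -g yet inflect differently (gaaksgug, denitdetlag), so the final letter is not what conditions the rule; the last vowel is.
"lipot" has last vowel 'o'. The stems whose last vowel is 'o' (wavorot → wavortovi, guditog → guditgovi) delete the last vowel and add -ovi.
So lipot → liptovi.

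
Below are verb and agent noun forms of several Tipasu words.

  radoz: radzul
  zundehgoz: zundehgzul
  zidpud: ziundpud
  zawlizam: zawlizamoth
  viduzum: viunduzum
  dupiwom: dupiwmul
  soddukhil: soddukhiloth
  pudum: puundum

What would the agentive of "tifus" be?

tiunfus

dupiwom and pudum both end in -m yet inflect differently (dupiwmul, puundum), so the final letter is not what conditions the rule; the last vowel is.
"tifus" has last vowel 'u'. The stems whose last vowel is 'u' (zidpud → ziundpud, pudum → puundum, viduzum → viunduzum) insert -un- after the first vowel.
The other patterns: stems whose last vowel is 'o' delete the last vowel and add -ul; stems whose last vowel is 'a' or 'i' add -oth.
So tifus → tiunfus.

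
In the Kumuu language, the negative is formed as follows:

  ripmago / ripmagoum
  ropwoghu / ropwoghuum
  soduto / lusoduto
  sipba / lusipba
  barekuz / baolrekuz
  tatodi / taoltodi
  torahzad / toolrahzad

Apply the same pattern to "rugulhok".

ripmago and soduto both end in -o yet inflect differently (ripmagoum, lusoduto), so the final letter is not what conditions the rule; the first letter is.
"rugulhok" begins with r-. The stems beginning with r- (ripmago → ripmagoum, ropwoghu → ropwoghuum) add -um.
So rugulhok → rugulhokum.

rugulhokum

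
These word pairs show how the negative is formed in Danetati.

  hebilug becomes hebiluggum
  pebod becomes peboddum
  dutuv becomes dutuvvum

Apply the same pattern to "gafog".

gafoggum

Every pair shown (hebilug → hebiluggum, pebod → peboddum, dutuv → dutuvvum) follows the same rule: double the final consonant and add -um.
So gafog → gafoggum.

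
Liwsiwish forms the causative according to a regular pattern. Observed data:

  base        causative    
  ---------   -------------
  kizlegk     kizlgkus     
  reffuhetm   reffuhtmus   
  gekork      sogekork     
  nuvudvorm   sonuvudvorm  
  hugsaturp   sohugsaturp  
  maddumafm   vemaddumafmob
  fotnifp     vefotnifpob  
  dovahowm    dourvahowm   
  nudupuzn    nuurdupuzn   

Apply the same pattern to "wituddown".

wiurtuddown

"wituddown" has second-to-last letter 'w'. The one such stem in the data (dovahowm → dourvahowm) inserts -ur- after the first vowel (as does nudupuzn), so the same rule applies.
So wituddown → wiurtuddown.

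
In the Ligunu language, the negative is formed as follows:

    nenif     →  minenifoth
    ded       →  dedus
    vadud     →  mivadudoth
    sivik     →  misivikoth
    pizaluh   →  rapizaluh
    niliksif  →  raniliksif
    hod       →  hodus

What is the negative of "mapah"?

hod and vadud both end in -d yet inflect differently (hodus, mivadudoth), so the final letter is not what conditions the rule; the number of vowels is.
"mapah" has 2 vowels. The stems with 2 vowels (sivik → misivikoth, vadud → mivadudoth, nenif → minenifoth) add mi- … -oth around the stem.
The other patterns: stems with 1 vowel add -us; stems with 3 vowels add the prefix ra-.
So mapah → mimapahoth.

mimapahoth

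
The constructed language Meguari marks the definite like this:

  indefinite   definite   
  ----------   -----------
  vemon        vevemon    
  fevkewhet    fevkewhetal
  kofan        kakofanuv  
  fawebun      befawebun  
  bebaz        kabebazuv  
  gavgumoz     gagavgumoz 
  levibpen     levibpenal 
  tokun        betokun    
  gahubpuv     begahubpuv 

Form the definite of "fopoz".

fofopoz

"fopoz" has last vowel 'o'. The stems whose last vowel is 'o' (vemon → vevemon, gavgumoz → gagavgumoz) repeat the first consonant+vowel as a prefix.
The other patterns: stems whose last vowel is 'a' add ka- … -uv around the stem; stems whose last vowel is 'e' add -al; stems whose last vowel is 'u' add the prefix be-.
So fopoz → fofopoz.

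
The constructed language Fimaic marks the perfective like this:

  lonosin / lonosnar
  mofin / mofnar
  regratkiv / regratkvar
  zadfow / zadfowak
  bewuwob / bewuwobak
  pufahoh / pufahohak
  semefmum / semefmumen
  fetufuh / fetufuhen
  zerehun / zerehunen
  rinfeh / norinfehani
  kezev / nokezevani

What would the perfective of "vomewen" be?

pufahoh and fetufuh both end in -h yet inflect differently (pufahohak, fetufuhen), so the final letter is not what conditions the rule; the last vowel is.
"vomewen" has last vowel 'e'. The stems whose last vowel is 'e' (rinfeh → norinfehani, kezev → nokezevani) add no- … -ani around the stem.
So vomewen → novomewenani.

novomewenani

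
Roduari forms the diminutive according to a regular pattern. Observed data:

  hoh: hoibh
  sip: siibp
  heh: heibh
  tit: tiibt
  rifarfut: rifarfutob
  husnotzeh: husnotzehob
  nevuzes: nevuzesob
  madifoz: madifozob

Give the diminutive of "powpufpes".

tit and rifarfut both end in -t yet inflect differently (tiibt, rifarfutob), so the final letter is not what conditions the rule; the number of vowels is.
"powpufpes" has 3 vowels. The stems with 3 vowels (rifarfut → rifarfutob, husnotzeh → husnotzehob, nevuzes → nevuzesob) add -ob.
So powpufpes → powpufpesob.

powpufpesob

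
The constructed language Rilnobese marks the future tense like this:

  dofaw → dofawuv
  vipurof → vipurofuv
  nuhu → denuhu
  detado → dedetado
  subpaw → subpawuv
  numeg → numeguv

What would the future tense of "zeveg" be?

vipurof and detado both have last vowel 'o' yet inflect differently (vipurofuv, dedetado), so the last vowel is not what conditions the rule; whether the stem ends in a vowel or a consonant is.
"zeveg" ends in a consonant. The stems ending in a consonant (numeg → numeguv, dofaw → dofawuv, vipurof → vipurofuv) add -uv.
So zeveg → zeveguv.

zeveguv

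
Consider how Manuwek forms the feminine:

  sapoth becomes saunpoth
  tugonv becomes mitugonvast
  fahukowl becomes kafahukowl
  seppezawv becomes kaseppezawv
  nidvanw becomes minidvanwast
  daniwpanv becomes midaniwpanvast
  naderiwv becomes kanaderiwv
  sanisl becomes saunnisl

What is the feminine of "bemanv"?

"bemanv" has second-to-last letter 'n'. The stems whose second-to-last letter is 'n' (nidvanw → minidvanwast, tugonv → mitugonvast, daniwpanv → midaniwpanvast) add mi- … -ast around the stem.
So bemanv → mibemanvast.

mibemanvast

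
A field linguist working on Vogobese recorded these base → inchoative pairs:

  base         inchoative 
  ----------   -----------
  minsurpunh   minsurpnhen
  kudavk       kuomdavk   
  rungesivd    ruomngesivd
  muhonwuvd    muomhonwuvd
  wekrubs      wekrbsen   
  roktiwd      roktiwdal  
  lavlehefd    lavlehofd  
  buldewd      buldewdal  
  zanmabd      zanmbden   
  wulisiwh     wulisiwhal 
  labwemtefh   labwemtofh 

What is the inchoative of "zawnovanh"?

zawnovnhen

buldewd and lavlehefd both end in -d yet inflect differently (buldewdal, lavlehofd), so the final letter is not what conditions the rule; the second-to-last letter is.
"zawnovanh" has second-to-last letter 'n'. The one such stem in the data (minsurpunh → minsurpnhen) deletes the last vowel and adds -en (as do zanmabd, wekrubs), so the same rule applies.
So zawnovanh → zawnovnhen.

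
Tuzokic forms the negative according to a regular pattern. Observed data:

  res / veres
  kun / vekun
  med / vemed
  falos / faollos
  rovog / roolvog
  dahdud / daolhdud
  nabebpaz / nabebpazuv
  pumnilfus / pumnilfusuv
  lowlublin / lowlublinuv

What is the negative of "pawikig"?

"pawikig" has 3 vowels. The stems with 3 vowels (nabebpaz → nabebpazuv, pumnilfus → pumnilfusuv, lowlublin → lowlublinuv) add -uv.
The other patterns: stems with 1 vowel add the prefix ve-; stems with 2 vowels insert -ol- after the first vowel.
So pawikig → pawikiguv.

pawikiguv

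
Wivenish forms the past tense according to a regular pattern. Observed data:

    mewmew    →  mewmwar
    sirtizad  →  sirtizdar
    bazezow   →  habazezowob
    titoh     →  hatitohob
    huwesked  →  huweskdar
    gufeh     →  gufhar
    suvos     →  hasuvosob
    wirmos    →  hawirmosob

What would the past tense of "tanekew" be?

tanekwar

titoh and gufeh both end in -h yet inflect differently (hatitohob, gufhar), so the final letter is not what conditions the rule; the last vowel is.
"tanekew" has last vowel 'e'. The stems whose last vowel is 'e' (huwesked → huweskdar, gufeh → gufhar, mewmew → mewmwar) delete the last vowel and add -ar.
So tanekew → tanekwar.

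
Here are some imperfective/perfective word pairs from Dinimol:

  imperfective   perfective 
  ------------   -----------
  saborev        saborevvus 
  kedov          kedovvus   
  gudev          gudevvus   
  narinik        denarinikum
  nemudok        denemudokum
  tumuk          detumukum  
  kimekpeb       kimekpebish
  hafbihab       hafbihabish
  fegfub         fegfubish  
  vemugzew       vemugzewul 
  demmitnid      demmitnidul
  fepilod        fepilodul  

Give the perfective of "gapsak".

kedov and nemudok both have last vowel 'o' yet inflect differently (kedovvus, denemudokum), so the last vowel is not what conditions the rule; the final letter is.
"gapsak" ends in -k. The stems ending in -k (narinik → denarinikum, nemudok → denemudokum, tumuk → detumukum) add de- … -um around the stem.
So gapsak → degapsakum.

degapsakum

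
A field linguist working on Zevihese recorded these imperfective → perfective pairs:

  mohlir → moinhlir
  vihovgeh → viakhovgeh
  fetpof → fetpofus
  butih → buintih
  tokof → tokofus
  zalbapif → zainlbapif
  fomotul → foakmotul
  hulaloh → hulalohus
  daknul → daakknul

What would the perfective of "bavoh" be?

"bavoh" has last vowel 'o'. The stems whose last vowel is 'o' (hulaloh → hulalohus, fetpof → fetpofus, tokof → tokofus) add -us.
The other patterns: stems whose last vowel is 'i' insert -in- after the first vowel; stems whose last vowel is 'e' or 'u' insert -ak- after the first vowel.
So bavoh → bavohus.

bavohus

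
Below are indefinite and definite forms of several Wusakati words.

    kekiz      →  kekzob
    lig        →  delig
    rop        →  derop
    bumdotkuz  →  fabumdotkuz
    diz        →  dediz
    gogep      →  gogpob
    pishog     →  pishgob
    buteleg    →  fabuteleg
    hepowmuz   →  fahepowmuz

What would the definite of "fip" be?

defip

"fip" has 1 vowel. The stems with 1 vowel (rop → derop, lig → delig, diz → dediz) add the prefix de-.
The other patterns: stems with 2 vowels delete the last vowel and add -ob; stems with 3 vowels add the prefix fa-.
So fip → defip.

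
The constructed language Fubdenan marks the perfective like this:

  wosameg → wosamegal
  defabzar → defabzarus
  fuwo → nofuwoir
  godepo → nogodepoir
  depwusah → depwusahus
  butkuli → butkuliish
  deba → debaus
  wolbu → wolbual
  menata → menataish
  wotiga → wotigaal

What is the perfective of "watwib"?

menata and deba both end in -a yet inflect differently (menataish, debaus), so the final letter is not what conditions the rule; the first letter is.
"watwib" begins with w-. The stems beginning with w- (wosameg → wosamegal, wolbu → wolbual, wotiga → wotigaal) add -al.
So watwib → watwibal.

watwibal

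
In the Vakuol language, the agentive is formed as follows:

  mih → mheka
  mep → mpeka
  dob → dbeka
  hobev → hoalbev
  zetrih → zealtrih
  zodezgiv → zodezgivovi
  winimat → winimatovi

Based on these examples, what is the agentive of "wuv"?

mih and zetrih both end in -h yet inflect differently (mheka, zealtrih), so the final letter is not what conditions the rule; the number of vowels is.
"wuv" has 1 vowel. The stems with 1 vowel (mih → mheka, mep → mpeka, dob → dbeka) delete the last vowel and add -eka.
So wuv → wveka.

wveka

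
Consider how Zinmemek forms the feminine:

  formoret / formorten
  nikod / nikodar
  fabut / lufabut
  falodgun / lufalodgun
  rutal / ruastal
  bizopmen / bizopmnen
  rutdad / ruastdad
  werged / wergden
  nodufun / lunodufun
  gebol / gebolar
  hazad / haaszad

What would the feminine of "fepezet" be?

fepezten

"fepezet" has last vowel 'e'. The stems whose last vowel is 'e' (bizopmen → bizopmnen, formoret → formorten, werged → wergden) delete the last vowel and add -en.
So fepezet → fepezten.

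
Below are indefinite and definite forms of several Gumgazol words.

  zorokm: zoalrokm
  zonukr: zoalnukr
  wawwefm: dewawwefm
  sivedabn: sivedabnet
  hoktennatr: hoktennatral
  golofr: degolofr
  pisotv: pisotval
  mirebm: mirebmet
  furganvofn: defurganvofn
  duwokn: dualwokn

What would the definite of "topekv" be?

toalpekv

"topekv" has second-to-last letter 'k'. The stems whose second-to-last letter is 'k' (zonukr → zoalnukr, duwokn → dualwokn, zorokm → zoalrokm) insert -al- after the first vowel.
The other patterns: stems whose second-to-last letter is 't' add -al; stems whose second-to-last letter is 'f' add the prefix de-; stems whose second-to-last letter is 'b' add -et.
So topekv → toalpekv.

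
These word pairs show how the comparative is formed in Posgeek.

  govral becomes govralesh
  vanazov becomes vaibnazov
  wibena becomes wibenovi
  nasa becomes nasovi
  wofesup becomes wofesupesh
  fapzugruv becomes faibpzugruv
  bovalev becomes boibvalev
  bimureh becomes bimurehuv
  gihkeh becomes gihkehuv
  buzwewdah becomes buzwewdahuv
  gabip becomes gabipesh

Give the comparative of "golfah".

buzwewdah and nasa both have last vowel 'a' yet inflect differently (buzwewdahuv, nasovi), so the last vowel is not what conditions the rule; the final letter is.
"golfah" ends in -h. The stems ending in -h (gihkeh → gihkehuv, bimureh → bimurehuv, buzwewdah → buzwewdahuv) add -uv.
The other patterns: stems ending in -a drop the final letter and add -ovi; stems ending in -v insert -ib- after the first vowel; stems ending in -l or -p add -esh.
So golfah → golfahuv.

golfahuv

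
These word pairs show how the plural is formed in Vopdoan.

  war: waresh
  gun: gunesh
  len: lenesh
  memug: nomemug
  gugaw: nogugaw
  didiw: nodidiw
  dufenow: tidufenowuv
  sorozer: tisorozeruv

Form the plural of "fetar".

"fetar" has 2 vowels. The stems with 2 vowels (memug → nomemug, gugaw → nogugaw, didiw → nodidiw) add the prefix no-.
So fetar → nofetar.

nofetar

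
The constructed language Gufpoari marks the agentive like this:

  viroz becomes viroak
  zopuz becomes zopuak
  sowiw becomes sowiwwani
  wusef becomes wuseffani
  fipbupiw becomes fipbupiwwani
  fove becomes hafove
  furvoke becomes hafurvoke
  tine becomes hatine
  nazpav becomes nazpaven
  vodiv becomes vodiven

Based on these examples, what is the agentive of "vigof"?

vigoffani

"vigof" ends in -f. The one such stem in the data (wusef → wuseffani) doubles the final consonant and adds -ani (as do sowiw, fipbupiw), so the same rule applies.
So vigof → vigoffani.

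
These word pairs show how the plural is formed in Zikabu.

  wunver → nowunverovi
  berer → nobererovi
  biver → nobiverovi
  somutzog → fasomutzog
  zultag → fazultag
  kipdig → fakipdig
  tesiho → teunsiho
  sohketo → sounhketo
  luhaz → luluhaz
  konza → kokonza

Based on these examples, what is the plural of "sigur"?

nosigurovi

somutzog and tesiho both have last vowel 'o' yet inflect differently (fasomutzog, teunsiho), so the last vowel is not what conditions the rule; the final letter is.
"sigur" ends in -r. The stems ending in -r (wunver → nowunverovi, berer → nobererovi, biver → nobiverovi) add no- … -ovi around the stem.
The other patterns: stems ending in -g add the prefix fa-; stems ending in -o insert -un- after the first vowel; stems ending in -a or -z repeat the first consonant+vowel as a prefix.
So sigur → nosigurovi.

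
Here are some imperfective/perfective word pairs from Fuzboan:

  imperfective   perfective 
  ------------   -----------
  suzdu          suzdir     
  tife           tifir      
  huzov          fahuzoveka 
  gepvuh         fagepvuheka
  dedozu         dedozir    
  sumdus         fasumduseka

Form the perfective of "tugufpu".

tugufpir

sumdus and suzdu both have last vowel 'u' yet inflect differently (fasumduseka, suzdir), so the last vowel is not what conditions the rule; whether the stem ends in a vowel or a consonant is.
"tugufpu" ends in a vowel. The stems ending in a vowel (suzdu → suzdir, dedozu → dedozir, tife → tifir) drop the final letter and add -ir.
The other pattern: stems ending in a consonant add fa- … -eka around the stem.
So tugufpu → tugufpir.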